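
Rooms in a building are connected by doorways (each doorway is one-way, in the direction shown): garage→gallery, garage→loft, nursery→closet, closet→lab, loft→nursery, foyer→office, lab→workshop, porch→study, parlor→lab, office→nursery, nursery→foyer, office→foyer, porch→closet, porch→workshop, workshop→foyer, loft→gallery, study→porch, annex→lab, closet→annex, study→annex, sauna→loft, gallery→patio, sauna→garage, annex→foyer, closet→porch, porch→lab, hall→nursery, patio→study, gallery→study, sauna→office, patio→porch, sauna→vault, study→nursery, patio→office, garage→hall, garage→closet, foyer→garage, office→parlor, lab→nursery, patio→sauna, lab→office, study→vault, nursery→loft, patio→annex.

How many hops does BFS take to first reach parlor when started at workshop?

Level 0: workshop
Level 1: foyer
Level 2: garage, office
Level 3: closet, gallery, hall, loft, nursery, parlor
Level 4: annex, lab, patio, porch, study
Level 5: sauna, vault
parlor first appears at level 3.

3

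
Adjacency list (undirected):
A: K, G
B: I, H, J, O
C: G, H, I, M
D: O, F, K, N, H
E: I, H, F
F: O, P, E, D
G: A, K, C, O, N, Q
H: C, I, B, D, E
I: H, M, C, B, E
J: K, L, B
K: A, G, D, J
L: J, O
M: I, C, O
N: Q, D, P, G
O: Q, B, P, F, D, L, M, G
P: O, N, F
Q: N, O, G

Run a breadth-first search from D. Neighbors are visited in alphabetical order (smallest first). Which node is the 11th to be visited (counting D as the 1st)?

I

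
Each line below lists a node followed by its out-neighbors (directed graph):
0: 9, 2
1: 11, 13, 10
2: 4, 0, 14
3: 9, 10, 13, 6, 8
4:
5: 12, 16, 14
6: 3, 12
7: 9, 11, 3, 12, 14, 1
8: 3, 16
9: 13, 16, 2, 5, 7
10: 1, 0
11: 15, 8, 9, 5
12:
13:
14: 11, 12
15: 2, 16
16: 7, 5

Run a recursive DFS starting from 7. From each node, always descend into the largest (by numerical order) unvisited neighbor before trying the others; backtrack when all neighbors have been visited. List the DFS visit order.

7, 14, 12, 11, 15, 16, 5, 2, 4, 0, 9, 13, 8, 3, 10, 1, 6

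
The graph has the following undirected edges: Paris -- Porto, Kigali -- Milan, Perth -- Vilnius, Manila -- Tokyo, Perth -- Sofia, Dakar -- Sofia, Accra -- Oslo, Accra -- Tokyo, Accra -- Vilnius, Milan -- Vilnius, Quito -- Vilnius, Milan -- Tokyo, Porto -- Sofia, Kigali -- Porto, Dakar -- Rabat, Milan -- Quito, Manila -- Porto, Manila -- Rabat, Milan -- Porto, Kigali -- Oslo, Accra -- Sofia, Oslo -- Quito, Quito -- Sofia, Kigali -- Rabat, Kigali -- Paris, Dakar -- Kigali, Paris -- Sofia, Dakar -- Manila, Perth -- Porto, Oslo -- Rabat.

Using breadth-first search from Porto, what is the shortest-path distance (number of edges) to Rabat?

2

Level 0: Porto
Level 1: Kigali, Manila, Milan, Paris, Perth, Sofia
Level 2: Accra, Dakar, Oslo, Quito, Rabat, Tokyo, Vilnius
Rabat first appears at level 2.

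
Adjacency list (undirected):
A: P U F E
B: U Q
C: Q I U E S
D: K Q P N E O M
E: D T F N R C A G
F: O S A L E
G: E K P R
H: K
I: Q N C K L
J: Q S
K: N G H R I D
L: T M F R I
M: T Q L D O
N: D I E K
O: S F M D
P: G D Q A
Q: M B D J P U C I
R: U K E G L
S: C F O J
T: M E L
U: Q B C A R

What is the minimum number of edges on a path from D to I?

2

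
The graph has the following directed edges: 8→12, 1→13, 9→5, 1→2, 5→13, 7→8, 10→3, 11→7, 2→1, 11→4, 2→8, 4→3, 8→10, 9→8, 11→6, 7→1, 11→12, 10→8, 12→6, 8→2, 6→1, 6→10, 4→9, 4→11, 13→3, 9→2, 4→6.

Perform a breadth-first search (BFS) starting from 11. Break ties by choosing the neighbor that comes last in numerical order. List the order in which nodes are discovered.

Visit 11; enqueue 12, 7, 6, 4 → queue [12, 7, 6, 4]
Visit 12 → queue [7, 6, 4]
Visit 7; enqueue 8, 1 → queue [6, 4, 8, 1]
Visit 6; enqueue 10 → queue [4, 8, 1, 10]
Visit 4; enqueue 9, 3 → queue [8, 1, 10, 9, 3]
Visit 8; enqueue 2 → queue [1, 10, 9, 3, 2]
Visit 1; enqueue 13 → queue [10, 9, 3, 2, 13]
Visit 10 → queue [9, 3, 2, 13]
Visit 9; enqueue 5 → queue [3, 2, 13, 5]
Visit 3 → queue [2, 13, 5]
Visit 2 → queue [13, 5]
Visit 13 → queue [5]
Visit 5 → queue []

11, 12, 7, 6, 4, 8, 1, 10, 9, 3, 2, 13, 5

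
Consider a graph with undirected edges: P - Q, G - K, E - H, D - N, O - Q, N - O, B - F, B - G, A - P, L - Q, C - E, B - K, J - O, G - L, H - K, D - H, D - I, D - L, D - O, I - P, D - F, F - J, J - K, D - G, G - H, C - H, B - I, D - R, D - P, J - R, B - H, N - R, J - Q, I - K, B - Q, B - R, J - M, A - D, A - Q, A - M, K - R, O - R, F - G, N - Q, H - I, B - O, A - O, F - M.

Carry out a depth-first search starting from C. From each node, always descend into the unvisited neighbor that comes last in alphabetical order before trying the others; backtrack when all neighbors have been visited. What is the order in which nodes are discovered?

C H K R O Q P I D N L G F M J A B E

Visit C
C → H
H → K
K → R
R → O
O → Q
Q → P
P → I
I → D
D → N
D → L
L → G
G → F
F → M
M → J
M → A
F → B
H → E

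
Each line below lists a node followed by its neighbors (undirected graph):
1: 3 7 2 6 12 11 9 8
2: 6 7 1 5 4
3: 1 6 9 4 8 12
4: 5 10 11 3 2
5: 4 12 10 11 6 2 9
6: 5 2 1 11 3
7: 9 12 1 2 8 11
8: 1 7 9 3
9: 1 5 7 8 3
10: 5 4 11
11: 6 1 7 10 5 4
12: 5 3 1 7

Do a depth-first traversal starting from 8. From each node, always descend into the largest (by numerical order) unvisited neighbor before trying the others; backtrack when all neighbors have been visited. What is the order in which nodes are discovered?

8 9 7 12 5 11 10 4 3 6 2 1

Visit 8
8 → 9
9 → 7
7 → 12
12 → 5
5 → 11
11 → 10
10 → 4
4 → 3
3 → 6
6 → 2
2 → 1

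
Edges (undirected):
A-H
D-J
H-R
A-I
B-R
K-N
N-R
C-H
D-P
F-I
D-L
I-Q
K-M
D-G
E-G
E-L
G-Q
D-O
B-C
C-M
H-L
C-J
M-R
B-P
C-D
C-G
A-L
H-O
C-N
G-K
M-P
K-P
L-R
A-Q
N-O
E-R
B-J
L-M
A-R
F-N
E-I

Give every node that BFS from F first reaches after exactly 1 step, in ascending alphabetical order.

I, N

Level 0: F
Level 1: I, N
Level 2: A, C, E, K, O, Q, R
Level 3: B, D, G, H, J, L, M, P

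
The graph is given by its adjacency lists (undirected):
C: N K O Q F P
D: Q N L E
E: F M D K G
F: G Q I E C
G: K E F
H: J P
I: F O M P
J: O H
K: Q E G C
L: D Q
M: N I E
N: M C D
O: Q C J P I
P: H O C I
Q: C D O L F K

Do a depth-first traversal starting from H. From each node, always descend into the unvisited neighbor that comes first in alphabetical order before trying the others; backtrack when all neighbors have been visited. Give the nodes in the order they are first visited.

Visit H
H → J
J → O
O → C
C → F
F → E
E → D
D → L
L → Q
Q → K
K → G
D → N
N → M
M → I
I → P

H → J → O → C → F → E → D → L → Q → K → G → N → M → I → P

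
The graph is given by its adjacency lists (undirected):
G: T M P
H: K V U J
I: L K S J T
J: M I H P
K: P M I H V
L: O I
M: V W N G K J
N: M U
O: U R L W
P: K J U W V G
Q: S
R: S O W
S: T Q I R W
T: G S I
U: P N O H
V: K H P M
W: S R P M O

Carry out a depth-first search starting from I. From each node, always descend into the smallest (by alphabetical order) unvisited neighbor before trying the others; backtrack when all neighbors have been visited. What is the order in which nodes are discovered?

Visit I
I → J
J → H
H → K
K → M
M → G
G → P
P → U
U → N
U → O
O → L
O → R
R → S
S → Q
S → T
S → W
P → V

I, J, H, K, M, G, P, U, N, O, L, R, S, Q, T, W, V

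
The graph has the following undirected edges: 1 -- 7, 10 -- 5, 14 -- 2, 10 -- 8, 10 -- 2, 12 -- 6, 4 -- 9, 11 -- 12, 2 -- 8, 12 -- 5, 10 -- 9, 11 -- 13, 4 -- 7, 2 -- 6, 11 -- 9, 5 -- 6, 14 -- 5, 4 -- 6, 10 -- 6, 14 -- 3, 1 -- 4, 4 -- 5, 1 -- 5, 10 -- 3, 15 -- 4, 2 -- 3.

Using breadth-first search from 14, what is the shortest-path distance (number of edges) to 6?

Level 0: 14
Level 1: 2, 3, 5
Level 2: 1, 4, 6, 8, 10, 12
Level 3: 7, 9, 11, 15
Level 4: 13
6 first appears at level 2.

2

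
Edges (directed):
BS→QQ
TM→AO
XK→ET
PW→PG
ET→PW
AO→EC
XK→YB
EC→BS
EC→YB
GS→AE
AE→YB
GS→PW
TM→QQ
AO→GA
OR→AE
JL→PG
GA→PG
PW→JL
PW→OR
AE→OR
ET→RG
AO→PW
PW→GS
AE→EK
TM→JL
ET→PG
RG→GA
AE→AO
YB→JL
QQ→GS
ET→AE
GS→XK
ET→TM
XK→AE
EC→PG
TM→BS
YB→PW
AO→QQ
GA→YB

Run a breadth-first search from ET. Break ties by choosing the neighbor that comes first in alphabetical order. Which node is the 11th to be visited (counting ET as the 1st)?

GS

Visit ET; enqueue AE, PG, PW, RG, TM → queue [AE, PG, PW, RG, TM]
Visit AE; enqueue AO, EK, OR, YB → queue [PG, PW, RG, TM, AO, EK, OR, YB]
Visit PG → queue [PW, RG, TM, AO, EK, OR, YB]
Visit PW; enqueue GS, JL → queue [RG, TM, AO, EK, OR, YB, GS, JL]
Visit RG; enqueue GA → queue [TM, AO, EK, OR, YB, GS, JL, GA]
Visit TM; enqueue BS, QQ → queue [AO, EK, OR, YB, GS, JL, GA, BS, QQ]
Visit AO; enqueue EC → queue [EK, OR, YB, GS, JL, GA, BS, QQ, EC]
Visit EK → queue [OR, YB, GS, JL, GA, BS, QQ, EC]
Visit OR → queue [YB, GS, JL, GA, BS, QQ, EC]
Visit YB → queue [GS, JL, GA, BS, QQ, EC]
Visit GS; enqueue XK → queue [JL, GA, BS, QQ, EC, XK]
Visit JL → queue [GA, BS, QQ, EC, XK]
Visit GA → queue [BS, QQ, EC, XK]
Visit BS → queue [QQ, EC, XK]
Visit QQ → queue [EC, XK]
Visit EC → queue [XK]
Visit XK → queue []

Visit order: ET, AE, PG, PW, RG, TM, AO, EK, OR, YB, GS, JL, GA, BS, QQ, EC, XK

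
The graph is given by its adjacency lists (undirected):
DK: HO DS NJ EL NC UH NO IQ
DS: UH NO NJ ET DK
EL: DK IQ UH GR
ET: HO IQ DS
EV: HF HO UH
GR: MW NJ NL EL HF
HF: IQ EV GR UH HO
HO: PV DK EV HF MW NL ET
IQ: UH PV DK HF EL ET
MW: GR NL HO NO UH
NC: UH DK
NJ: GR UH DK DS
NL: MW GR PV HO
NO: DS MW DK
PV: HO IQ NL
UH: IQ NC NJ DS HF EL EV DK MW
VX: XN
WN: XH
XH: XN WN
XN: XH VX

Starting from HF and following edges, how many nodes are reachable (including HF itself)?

BFS from HF visits: HF, IQ, EV, GR, UH, HO, PV, DK, EL, ET, MW, NJ, NL, NC, DS, NO
Reachable nodes: 16 of 20 total.

16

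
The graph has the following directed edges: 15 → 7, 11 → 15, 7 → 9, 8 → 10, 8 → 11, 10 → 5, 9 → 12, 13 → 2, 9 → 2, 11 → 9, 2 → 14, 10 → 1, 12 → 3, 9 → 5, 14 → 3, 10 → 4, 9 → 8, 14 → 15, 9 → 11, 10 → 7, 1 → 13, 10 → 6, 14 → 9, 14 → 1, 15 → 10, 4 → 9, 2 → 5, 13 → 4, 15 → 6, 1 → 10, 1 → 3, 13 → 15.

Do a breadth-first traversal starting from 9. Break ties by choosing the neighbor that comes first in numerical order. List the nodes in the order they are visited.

9 -> 2 -> 5 -> 8 -> 11 -> 12 -> 14 -> 10 -> 15 -> 3 -> 1 -> 4 -> 6 -> 7 -> 13

Visit 9; enqueue 2, 5, 8, 11, 12 → queue [2, 5, 8, 11, 12]
Visit 2; enqueue 14 → queue [5, 8, 11, 12, 14]
Visit 5 → queue [8, 11, 12, 14]
Visit 8; enqueue 10 → queue [11, 12, 14, 10]
Visit 11; enqueue 15 → queue [12, 14, 10, 15]
Visit 12; enqueue 3 → queue [14, 10, 15, 3]
Visit 14; enqueue 1 → queue [10, 15, 3, 1]
Visit 10; enqueue 4, 6, 7 → queue [15, 3, 1, 4, 6, 7]
Visit 15 → queue [3, 1, 4, 6, 7]
Visit 3 → queue [1, 4, 6, 7]
Visit 1; enqueue 13 → queue [4, 6, 7, 13]
Visit 4 → queue [6, 7, 13]
Visit 6 → queue [7, 13]
Visit 7 → queue [13]
Visit 13 → queue []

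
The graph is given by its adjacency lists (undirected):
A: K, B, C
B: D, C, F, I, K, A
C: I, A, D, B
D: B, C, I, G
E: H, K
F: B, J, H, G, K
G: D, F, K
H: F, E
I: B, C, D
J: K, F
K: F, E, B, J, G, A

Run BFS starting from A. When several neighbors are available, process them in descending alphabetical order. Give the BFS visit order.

A, K, C, B, J, G, F, E, I, D, H

Visit A; enqueue K, C, B → queue [K, C, B]
Visit K; enqueue J, G, F, E → queue [C, B, J, G, F, E]
Visit C; enqueue I, D → queue [B, J, G, F, E, I, D]
Visit B → queue [J, G, F, E, I, D]
Visit J → queue [G, F, E, I, D]
Visit G → queue [F, E, I, D]
Visit F; enqueue H → queue [E, I, D, H]
Visit E → queue [I, D, H]
Visit I → queue [D, H]
Visit D → queue [H]
Visit H → queue []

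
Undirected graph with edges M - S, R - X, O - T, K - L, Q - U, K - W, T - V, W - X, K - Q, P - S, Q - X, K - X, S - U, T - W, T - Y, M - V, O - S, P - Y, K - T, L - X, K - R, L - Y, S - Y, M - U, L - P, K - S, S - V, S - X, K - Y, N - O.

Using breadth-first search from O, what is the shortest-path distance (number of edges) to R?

Level 0: O
Level 1: N, S, T
Level 2: K, M, P, U, V, W, X, Y
Level 3: L, Q, R
R first appears at level 3.

3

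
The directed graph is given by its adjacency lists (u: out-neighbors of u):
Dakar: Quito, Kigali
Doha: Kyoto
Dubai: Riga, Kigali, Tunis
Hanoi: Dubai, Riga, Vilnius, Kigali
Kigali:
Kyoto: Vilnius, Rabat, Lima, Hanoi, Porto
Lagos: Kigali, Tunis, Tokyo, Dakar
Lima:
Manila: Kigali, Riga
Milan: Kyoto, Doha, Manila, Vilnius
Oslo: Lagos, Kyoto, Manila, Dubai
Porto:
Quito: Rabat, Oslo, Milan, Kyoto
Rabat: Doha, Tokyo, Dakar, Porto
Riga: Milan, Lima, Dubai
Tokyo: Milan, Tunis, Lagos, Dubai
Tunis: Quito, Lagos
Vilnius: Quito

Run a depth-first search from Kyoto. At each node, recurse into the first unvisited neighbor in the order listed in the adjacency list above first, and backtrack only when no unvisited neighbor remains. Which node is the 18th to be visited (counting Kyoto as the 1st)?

Hanoi

Visit Kyoto
Kyoto → Vilnius
Vilnius → Quito
Quito → Rabat
Rabat → Doha
Rabat → Tokyo
Tokyo → Milan
Milan → Manila
Manila → Kigali
Manila → Riga
Riga → Lima
Riga → Dubai
Dubai → Tunis
Tunis → Lagos
Lagos → Dakar
Rabat → Porto
Quito → Oslo
Kyoto → Hanoi

Visit order: Kyoto, Vilnius, Quito, Rabat, Doha, Tokyo, Milan, Manila, Kigali, Riga, Lima, Dubai, Tunis, Lagos, Dakar, Porto, Oslo, Hanoi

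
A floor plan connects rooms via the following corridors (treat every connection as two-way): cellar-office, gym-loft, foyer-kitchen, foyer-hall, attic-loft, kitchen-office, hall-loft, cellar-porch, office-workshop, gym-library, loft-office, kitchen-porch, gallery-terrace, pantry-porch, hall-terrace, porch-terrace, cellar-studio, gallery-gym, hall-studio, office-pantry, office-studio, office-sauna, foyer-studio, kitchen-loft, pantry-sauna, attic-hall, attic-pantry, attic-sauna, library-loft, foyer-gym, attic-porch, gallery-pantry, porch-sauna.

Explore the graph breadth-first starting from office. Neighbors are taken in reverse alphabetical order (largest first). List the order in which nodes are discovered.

Visit office; enqueue workshop, studio, sauna, pantry, loft, kitchen, cellar → queue [workshop, studio, sauna, pantry, loft, kitchen, cellar]
Visit workshop → queue [studio, sauna, pantry, loft, kitchen, cellar]
Visit studio; enqueue hall, foyer → queue [sauna, pantry, loft, kitchen, cellar, hall, foyer]
Visit sauna; enqueue porch, attic → queue [pantry, loft, kitchen, cellar, hall, foyer, porch, attic]
Visit pantry; enqueue gallery → queue [loft, kitchen, cellar, hall, foyer, porch, attic, gallery]
Visit loft; enqueue library, gym → queue [kitchen, cellar, hall, foyer, porch, attic, gallery, library, gym]
Visit kitchen → queue [cellar, hall, foyer, porch, attic, gallery, library, gym]
Visit cellar → queue [hall, foyer, porch, attic, gallery, library, gym]
Visit hall; enqueue terrace → queue [foyer, porch, attic, gallery, library, gym, terrace]
Visit foyer → queue [porch, attic, gallery, library, gym, terrace]
Visit porch → queue [attic, gallery, library, gym, terrace]
Visit attic → queue [gallery, library, gym, terrace]
Visit gallery → queue [library, gym, terrace]
Visit library → queue [gym, terrace]
Visit gym → queue [terrace]
Visit terrace → queue []

office, workshop, studio, sauna, pantry, loft, kitchen, cellar, hall, foyer, porch, attic, gallery, library, gym, terrace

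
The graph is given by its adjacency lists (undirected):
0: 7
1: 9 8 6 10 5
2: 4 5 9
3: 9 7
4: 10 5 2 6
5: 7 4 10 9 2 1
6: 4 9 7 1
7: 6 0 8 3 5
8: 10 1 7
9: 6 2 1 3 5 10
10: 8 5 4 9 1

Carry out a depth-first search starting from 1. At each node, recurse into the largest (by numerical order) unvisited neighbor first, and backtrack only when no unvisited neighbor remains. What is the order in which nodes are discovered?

1 -> 10 -> 9 -> 6 -> 7 -> 8 -> 5 -> 4 -> 2 -> 3 -> 0

Visit 1
1 → 10
10 → 9
9 → 6
6 → 7
7 → 8
7 → 5
5 → 4
4 → 2
7 → 3
7 → 0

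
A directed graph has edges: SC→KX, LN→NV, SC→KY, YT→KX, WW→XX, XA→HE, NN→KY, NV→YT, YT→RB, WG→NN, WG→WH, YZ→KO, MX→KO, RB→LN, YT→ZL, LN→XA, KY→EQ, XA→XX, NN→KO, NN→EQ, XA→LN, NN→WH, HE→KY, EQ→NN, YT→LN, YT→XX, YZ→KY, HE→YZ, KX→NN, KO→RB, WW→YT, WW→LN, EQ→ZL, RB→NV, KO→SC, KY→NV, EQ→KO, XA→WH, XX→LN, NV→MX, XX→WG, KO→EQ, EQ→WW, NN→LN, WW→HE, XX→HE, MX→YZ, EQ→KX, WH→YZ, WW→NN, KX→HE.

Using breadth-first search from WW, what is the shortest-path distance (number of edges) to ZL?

2

Level 0: WW
Level 1: HE, LN, NN, XX, YT
Level 2: EQ, KO, KX, KY, NV, RB, WG, WH, XA, YZ, ZL
Level 3: MX, SC
ZL first appears at level 2.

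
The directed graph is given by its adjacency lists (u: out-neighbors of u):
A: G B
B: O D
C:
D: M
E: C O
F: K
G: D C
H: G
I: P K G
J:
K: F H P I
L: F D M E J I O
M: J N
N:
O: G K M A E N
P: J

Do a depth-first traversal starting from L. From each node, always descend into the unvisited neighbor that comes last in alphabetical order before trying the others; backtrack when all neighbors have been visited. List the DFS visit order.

L, O, N, M, J, K, P, I, G, D, C, H, F, E, A, B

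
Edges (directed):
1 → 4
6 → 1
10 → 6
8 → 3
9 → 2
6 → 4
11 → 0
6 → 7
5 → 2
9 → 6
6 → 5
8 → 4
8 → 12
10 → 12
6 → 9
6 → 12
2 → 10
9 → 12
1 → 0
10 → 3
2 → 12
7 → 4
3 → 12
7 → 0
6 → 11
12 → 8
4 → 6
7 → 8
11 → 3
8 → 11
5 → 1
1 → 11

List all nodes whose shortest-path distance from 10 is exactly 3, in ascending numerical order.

0, 2

Level 0: 10
Level 1: 3, 6, 12
Level 2: 1, 4, 5, 7, 8, 9, 11
Level 3: 0, 2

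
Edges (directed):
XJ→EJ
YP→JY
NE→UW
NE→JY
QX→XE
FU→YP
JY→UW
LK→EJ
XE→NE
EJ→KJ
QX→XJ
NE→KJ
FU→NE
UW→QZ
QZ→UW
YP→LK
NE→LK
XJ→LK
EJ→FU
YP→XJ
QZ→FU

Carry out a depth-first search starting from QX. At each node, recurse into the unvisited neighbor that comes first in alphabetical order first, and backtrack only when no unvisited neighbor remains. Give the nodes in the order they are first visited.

QX, XE, NE, JY, UW, QZ, FU, YP, LK, EJ, KJ, XJ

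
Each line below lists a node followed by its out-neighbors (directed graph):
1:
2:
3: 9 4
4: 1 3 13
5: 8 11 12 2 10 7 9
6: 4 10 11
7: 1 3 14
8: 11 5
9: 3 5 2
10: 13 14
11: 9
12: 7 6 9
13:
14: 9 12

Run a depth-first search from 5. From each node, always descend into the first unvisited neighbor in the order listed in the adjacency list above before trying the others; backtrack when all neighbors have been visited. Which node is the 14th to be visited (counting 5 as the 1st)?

10

Visit 5
5 → 8
8 → 11
11 → 9
9 → 3
3 → 4
4 → 1
4 → 13
9 → 2
5 → 12
12 → 7
7 → 14
12 → 6
6 → 10

Visit order: 5, 8, 11, 9, 3, 4, 1, 13, 2, 12, 7, 14, 6, 10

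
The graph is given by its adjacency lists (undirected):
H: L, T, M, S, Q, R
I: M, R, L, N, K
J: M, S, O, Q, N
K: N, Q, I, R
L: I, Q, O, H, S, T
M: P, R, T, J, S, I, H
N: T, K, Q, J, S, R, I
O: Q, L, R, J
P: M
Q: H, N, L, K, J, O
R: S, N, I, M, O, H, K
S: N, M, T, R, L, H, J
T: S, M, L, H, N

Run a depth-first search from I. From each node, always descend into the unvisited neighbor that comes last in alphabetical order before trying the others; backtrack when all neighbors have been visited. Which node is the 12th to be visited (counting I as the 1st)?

J

Visit I
I → R
R → S
S → T
T → N
N → Q
Q → O
O → L
L → H
H → M
M → P
M → J
Q → K

Visit order: I, R, S, T, N, Q, O, L, H, M, P, J, K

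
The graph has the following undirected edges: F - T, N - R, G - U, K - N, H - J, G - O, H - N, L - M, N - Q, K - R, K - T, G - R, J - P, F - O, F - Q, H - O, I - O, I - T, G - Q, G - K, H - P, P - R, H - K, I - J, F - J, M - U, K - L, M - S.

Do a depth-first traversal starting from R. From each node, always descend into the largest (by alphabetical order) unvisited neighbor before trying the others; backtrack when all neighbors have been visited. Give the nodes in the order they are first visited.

R -> P -> J -> I -> T -> K -> N -> Q -> G -> U -> M -> S -> L -> O -> H -> F

Visit R
R → P
P → J
J → I
I → T
T → K
K → N
N → Q
Q → G
G → U
U → M
M → S
M → L
G → O
O → H
O → F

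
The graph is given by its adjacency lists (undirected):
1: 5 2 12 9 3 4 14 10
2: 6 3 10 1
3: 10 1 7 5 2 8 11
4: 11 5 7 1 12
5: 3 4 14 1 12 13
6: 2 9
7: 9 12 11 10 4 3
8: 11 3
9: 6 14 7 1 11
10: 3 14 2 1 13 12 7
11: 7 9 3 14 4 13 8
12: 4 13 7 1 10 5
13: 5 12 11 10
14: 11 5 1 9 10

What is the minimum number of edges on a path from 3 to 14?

2

Level 0: 3
Level 1: 1, 2, 5, 7, 8, 10, 11
Level 2: 4, 6, 9, 12, 13, 14
14 first appears at level 2.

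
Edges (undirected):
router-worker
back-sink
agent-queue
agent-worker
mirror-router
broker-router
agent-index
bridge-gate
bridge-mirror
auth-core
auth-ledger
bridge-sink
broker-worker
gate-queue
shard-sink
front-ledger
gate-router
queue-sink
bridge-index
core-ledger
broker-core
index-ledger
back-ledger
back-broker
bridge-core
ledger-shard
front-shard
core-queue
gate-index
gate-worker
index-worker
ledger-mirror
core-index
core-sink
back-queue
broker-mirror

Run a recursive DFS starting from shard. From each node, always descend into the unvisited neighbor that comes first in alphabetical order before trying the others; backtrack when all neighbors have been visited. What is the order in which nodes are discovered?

Visit shard
shard → front
front → ledger
ledger → auth
auth → core
core → bridge
bridge → gate
gate → index
index → agent
agent → queue
queue → back
back → broker
broker → mirror
mirror → router
router → worker
back → sink

shard -> front -> ledger -> auth -> core -> bridge -> gate -> index -> agent -> queue -> back -> broker -> mirror -> router -> worker -> sink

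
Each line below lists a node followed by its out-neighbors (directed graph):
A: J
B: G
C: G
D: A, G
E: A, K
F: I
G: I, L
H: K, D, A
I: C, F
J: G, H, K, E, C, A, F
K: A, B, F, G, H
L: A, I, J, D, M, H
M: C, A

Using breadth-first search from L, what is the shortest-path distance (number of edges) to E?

2

Level 0: L
Level 1: A, D, H, I, J, M
Level 2: C, E, F, G, K
Level 3: B
E first appears at level 2.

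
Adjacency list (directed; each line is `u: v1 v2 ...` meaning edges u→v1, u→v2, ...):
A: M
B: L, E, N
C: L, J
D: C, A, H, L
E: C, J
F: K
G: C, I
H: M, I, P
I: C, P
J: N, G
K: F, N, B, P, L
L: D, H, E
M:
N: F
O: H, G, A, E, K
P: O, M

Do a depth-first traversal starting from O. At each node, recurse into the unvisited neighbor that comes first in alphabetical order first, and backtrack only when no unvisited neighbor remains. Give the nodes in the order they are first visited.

O, A, M, E, C, J, G, I, P, N, F, K, B, L, D, H

Visit O
O → A
A → M
O → E
E → C
C → J
J → G
G → I
I → P
J → N
N → F
F → K
K → B
B → L
L → D
D → H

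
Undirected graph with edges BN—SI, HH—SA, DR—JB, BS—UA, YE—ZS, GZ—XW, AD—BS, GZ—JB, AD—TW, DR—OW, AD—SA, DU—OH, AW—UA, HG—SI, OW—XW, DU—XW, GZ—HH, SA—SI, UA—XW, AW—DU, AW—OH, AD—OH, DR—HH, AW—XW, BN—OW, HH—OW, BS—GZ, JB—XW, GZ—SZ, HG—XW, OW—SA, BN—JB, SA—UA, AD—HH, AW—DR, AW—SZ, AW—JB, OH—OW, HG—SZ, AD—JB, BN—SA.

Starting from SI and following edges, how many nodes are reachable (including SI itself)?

18

BFS from SI visits: SI, BN, HG, SA, JB, OW, SZ, XW, AD, HH, UA, AW, DR, GZ, OH, DU, BS, TW
Reachable nodes: 18 of 20 total.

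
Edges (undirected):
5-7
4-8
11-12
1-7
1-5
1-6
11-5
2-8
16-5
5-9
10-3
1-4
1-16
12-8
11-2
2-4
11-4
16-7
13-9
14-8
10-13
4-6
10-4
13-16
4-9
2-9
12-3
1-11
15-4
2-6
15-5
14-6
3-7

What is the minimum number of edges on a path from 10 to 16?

Level 0: 10
Level 1: 3, 4, 13
Level 2: 1, 2, 6, 7, 8, 9, 11, 12, 15, 16
Level 3: 5, 14
16 first appears at level 2.

2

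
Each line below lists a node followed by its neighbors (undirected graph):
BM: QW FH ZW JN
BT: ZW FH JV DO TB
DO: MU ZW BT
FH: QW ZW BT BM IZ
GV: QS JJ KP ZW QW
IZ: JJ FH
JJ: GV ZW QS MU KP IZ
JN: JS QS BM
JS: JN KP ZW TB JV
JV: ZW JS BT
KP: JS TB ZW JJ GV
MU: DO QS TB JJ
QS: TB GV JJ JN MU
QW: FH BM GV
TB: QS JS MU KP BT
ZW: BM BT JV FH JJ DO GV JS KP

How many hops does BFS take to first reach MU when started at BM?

Level 0: BM
Level 1: FH, JN, QW, ZW
Level 2: BT, DO, GV, IZ, JJ, JS, JV, KP, QS
Level 3: MU, TB
MU first appears at level 3.

3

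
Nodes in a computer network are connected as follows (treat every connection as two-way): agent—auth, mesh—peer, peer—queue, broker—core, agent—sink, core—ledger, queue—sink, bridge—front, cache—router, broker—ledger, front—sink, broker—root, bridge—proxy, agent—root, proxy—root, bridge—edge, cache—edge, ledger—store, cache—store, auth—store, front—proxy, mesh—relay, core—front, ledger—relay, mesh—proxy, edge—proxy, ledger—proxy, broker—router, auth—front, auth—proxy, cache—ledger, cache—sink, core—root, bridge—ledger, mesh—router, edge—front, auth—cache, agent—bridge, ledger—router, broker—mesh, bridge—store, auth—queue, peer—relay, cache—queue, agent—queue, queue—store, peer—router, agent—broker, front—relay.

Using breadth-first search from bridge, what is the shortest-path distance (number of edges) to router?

2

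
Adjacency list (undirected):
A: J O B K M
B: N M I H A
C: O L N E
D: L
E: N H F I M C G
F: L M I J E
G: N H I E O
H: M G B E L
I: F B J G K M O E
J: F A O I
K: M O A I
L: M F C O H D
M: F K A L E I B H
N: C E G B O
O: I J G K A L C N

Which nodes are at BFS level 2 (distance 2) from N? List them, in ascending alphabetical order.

A, F, H, I, J, K, L, M

Level 0: N
Level 1: B, C, E, G, O
Level 2: A, F, H, I, J, K, L, M
Level 3: D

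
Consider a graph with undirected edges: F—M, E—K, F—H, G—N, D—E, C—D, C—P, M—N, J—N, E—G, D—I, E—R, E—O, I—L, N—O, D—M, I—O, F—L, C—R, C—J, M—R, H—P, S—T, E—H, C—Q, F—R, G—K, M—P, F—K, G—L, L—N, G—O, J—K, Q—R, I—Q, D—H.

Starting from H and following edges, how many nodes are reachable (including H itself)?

BFS from H visits: H, D, E, F, P, C, I, M, G, K, O, R, L, J, Q, N
Reachable nodes: 16 of 18 total.

16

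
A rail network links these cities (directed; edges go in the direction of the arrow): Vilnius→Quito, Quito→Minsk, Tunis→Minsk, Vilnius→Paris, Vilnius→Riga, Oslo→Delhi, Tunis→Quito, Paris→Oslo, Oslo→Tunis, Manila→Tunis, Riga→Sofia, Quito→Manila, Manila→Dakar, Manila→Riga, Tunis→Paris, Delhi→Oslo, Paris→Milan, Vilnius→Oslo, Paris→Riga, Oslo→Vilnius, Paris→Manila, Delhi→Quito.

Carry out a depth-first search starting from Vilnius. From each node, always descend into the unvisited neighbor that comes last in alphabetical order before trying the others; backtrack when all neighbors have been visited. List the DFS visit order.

Vilnius → Riga → Sofia → Quito → Minsk → Manila → Tunis → Paris → Oslo → Delhi → Milan → Dakar

Visit Vilnius
Vilnius → Riga
Riga → Sofia
Vilnius → Quito
Quito → Minsk
Quito → Manila
Manila → Tunis
Tunis → Paris
Paris → Oslo
Oslo → Delhi
Paris → Milan
Manila → Dakar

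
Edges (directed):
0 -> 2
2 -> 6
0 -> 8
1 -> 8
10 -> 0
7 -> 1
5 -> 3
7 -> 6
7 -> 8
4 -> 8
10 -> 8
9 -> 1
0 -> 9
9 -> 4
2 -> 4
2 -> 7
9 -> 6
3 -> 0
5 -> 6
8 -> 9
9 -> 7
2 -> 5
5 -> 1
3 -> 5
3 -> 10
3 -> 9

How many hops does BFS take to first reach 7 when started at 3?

2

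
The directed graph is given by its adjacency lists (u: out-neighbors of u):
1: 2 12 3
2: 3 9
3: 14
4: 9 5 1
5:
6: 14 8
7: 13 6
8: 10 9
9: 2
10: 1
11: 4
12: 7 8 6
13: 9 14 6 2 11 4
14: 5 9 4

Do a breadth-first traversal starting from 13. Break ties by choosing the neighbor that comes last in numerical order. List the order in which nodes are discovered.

Visit 13; enqueue 14, 11, 9, 6, 4, 2 → queue [14, 11, 9, 6, 4, 2]
Visit 14; enqueue 5 → queue [11, 9, 6, 4, 2, 5]
Visit 11 → queue [9, 6, 4, 2, 5]
Visit 9 → queue [6, 4, 2, 5]
Visit 6; enqueue 8 → queue [4, 2, 5, 8]
Visit 4; enqueue 1 → queue [2, 5, 8, 1]
Visit 2; enqueue 3 → queue [5, 8, 1, 3]
Visit 5 → queue [8, 1, 3]
Visit 8; enqueue 10 → queue [1, 3, 10]
Visit 1; enqueue 12 → queue [3, 10, 12]
Visit 3 → queue [10, 12]
Visit 10 → queue [12]
Visit 12; enqueue 7 → queue [7]
Visit 7 → queue []

13, 14, 11, 9, 6, 4, 2, 5, 8, 1, 3, 10, 12, 7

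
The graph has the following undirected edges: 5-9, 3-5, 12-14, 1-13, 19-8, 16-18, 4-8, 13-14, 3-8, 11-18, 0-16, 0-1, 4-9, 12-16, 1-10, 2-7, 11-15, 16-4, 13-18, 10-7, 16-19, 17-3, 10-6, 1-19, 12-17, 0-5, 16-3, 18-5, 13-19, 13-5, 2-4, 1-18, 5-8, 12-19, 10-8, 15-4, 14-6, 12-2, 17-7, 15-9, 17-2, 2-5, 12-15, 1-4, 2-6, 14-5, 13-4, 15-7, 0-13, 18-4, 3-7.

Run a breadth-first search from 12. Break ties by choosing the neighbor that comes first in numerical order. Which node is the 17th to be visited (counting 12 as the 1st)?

18

Visit 12; enqueue 2, 14, 15, 16, 17, 19 → queue [2, 14, 15, 16, 17, 19]
Visit 2; enqueue 4, 5, 6, 7 → queue [14, 15, 16, 17, 19, 4, 5, 6, 7]
Visit 14; enqueue 13 → queue [15, 16, 17, 19, 4, 5, 6, 7, 13]
Visit 15; enqueue 9, 11 → queue [16, 17, 19, 4, 5, 6, 7, 13, 9, 11]
Visit 16; enqueue 0, 3, 18 → queue [17, 19, 4, 5, 6, 7, 13, 9, 11, 0, 3, 18]
Visit 17 → queue [19, 4, 5, 6, 7, 13, 9, 11, 0, 3, 18]
Visit 19; enqueue 1, 8 → queue [4, 5, 6, 7, 13, 9, 11, 0, 3, 18, 1, 8]
Visit 4 → queue [5, 6, 7, 13, 9, 11, 0, 3, 18, 1, 8]
Visit 5 → queue [6, 7, 13, 9, 11, 0, 3, 18, 1, 8]
Visit 6; enqueue 10 → queue [7, 13, 9, 11, 0, 3, 18, 1, 8, 10]
Visit 7 → queue [13, 9, 11, 0, 3, 18, 1, 8, 10]
Visit 13 → queue [9, 11, 0, 3, 18, 1, 8, 10]
Visit 9 → queue [11, 0, 3, 18, 1, 8, 10]
Visit 11 → queue [0, 3, 18, 1, 8, 10]
Visit 0 → queue [3, 18, 1, 8, 10]
Visit 3 → queue [18, 1, 8, 10]
Visit 18 → queue [1, 8, 10]
Visit 1 → queue [8, 10]
Visit 8 → queue [10]
Visit 10 → queue []

Visit order: 12, 2, 14, 15, 16, 17, 19, 4, 5, 6, 7, 13, 9, 11, 0, 3, 18, 1, 8, 10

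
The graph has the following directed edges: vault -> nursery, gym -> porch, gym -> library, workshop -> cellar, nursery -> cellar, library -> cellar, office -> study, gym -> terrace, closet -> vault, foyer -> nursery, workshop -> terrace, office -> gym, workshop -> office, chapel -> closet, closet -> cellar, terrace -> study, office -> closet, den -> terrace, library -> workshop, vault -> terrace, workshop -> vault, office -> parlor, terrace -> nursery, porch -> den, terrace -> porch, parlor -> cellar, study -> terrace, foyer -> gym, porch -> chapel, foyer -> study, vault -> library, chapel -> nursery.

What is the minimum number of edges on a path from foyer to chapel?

Level 0: foyer
Level 1: gym, nursery, study
Level 2: cellar, library, porch, terrace
Level 3: chapel, den, workshop
Level 4: closet, office, vault
Level 5: parlor
chapel first appears at level 3.

3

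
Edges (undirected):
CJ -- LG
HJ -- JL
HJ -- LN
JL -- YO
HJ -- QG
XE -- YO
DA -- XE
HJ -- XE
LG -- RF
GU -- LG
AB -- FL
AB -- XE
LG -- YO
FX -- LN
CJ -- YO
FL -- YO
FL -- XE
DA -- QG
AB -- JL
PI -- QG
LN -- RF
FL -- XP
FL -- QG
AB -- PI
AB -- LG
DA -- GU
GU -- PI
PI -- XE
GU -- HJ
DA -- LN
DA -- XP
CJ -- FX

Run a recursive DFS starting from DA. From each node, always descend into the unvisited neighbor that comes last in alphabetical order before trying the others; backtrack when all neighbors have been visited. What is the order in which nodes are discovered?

DA, XP, FL, YO, XE, PI, QG, HJ, LN, RF, LG, GU, CJ, FX, AB, JL

Visit DA
DA → XP
XP → FL
FL → YO
YO → XE
XE → PI
PI → QG
QG → HJ
HJ → LN
LN → RF
RF → LG
LG → GU
LG → CJ
CJ → FX
LG → AB
AB → JL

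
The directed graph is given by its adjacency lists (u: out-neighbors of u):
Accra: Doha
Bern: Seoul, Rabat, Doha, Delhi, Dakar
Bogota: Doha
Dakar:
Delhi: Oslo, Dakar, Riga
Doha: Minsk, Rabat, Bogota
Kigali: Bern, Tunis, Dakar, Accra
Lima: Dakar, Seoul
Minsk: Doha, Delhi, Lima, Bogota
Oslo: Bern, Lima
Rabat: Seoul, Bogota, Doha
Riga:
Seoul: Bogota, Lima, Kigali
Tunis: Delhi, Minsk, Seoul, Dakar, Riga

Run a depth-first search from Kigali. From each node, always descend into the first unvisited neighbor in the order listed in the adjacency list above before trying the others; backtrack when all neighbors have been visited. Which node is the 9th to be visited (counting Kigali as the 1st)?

Lima

Visit Kigali
Kigali → Bern
Bern → Seoul
Seoul → Bogota
Bogota → Doha
Doha → Minsk
Minsk → Delhi
Delhi → Oslo
Oslo → Lima
Lima → Dakar
Delhi → Riga
Doha → Rabat
Kigali → Tunis
Kigali → Accra

Visit order: Kigali, Bern, Seoul, Bogota, Doha, Minsk, Delhi, Oslo, Lima, Dakar, Riga, Rabat, Tunis, Accra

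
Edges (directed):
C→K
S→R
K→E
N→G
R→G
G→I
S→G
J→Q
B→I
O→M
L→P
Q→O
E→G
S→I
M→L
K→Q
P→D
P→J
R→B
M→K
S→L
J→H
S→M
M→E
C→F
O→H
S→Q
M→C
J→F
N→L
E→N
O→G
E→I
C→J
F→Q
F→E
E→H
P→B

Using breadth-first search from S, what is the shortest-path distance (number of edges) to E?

2

Level 0: S
Level 1: G, I, L, M, Q, R
Level 2: B, C, E, K, O, P
Level 3: D, F, H, J, N
E first appears at level 2.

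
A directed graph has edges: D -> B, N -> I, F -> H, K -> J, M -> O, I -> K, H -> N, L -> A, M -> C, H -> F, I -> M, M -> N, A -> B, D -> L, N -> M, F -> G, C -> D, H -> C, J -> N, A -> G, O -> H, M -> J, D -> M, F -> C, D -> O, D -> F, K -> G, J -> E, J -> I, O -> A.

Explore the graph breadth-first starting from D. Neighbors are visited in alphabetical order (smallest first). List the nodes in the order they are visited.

D, B, F, L, M, O, C, G, H, A, J, N, E, I, K

Visit D; enqueue B, F, L, M, O → queue [B, F, L, M, O]
Visit B → queue [F, L, M, O]
Visit F; enqueue C, G, H → queue [L, M, O, C, G, H]
Visit L; enqueue A → queue [M, O, C, G, H, A]
Visit M; enqueue J, N → queue [O, C, G, H, A, J, N]
Visit O → queue [C, G, H, A, J, N]
Visit C → queue [G, H, A, J, N]
Visit G → queue [H, A, J, N]
Visit H → queue [A, J, N]
Visit A → queue [J, N]
Visit J; enqueue E, I → queue [N, E, I]
Visit N → queue [E, I]
Visit E → queue [I]
Visit I; enqueue K → queue [K]
Visit K → queue []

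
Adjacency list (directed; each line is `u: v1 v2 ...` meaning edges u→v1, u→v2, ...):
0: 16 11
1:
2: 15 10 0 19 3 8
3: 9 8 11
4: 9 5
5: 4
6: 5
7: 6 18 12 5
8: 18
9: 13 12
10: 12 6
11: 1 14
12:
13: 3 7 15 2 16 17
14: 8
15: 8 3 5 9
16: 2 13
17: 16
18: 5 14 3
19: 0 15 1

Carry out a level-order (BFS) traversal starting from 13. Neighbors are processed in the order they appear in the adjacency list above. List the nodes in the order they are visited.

13 → 3 → 7 → 15 → 2 → 16 → 17 → 9 → 8 → 11 → 6 → 18 → 12 → 5 → 10 → 0 → 19 → 1 → 14 → 4

Visit 13; enqueue 3, 7, 15, 2, 16, 17 → queue [3, 7, 15, 2, 16, 17]
Visit 3; enqueue 9, 8, 11 → queue [7, 15, 2, 16, 17, 9, 8, 11]
Visit 7; enqueue 6, 18, 12, 5 → queue [15, 2, 16, 17, 9, 8, 11, 6, 18, 12, 5]
Visit 15 → queue [2, 16, 17, 9, 8, 11, 6, 18, 12, 5]
Visit 2; enqueue 10, 0, 19 → queue [16, 17, 9, 8, 11, 6, 18, 12, 5, 10, 0, 19]
Visit 16 → queue [17, 9, 8, 11, 6, 18, 12, 5, 10, 0, 19]
Visit 17 → queue [9, 8, 11, 6, 18, 12, 5, 10, 0, 19]
Visit 9 → queue [8, 11, 6, 18, 12, 5, 10, 0, 19]
Visit 8 → queue [11, 6, 18, 12, 5, 10, 0, 19]
Visit 11; enqueue 1, 14 → queue [6, 18, 12, 5, 10, 0, 19, 1, 14]
Visit 6 → queue [18, 12, 5, 10, 0, 19, 1, 14]
Visit 18 → queue [12, 5, 10, 0, 19, 1, 14]
Visit 12 → queue [5, 10, 0, 19, 1, 14]
Visit 5; enqueue 4 → queue [10, 0, 19, 1, 14, 4]
Visit 10 → queue [0, 19, 1, 14, 4]
Visit 0 → queue [19, 1, 14, 4]
Visit 19 → queue [1, 14, 4]
Visit 1 → queue [14, 4]
Visit 14 → queue [4]
Visit 4 → queue []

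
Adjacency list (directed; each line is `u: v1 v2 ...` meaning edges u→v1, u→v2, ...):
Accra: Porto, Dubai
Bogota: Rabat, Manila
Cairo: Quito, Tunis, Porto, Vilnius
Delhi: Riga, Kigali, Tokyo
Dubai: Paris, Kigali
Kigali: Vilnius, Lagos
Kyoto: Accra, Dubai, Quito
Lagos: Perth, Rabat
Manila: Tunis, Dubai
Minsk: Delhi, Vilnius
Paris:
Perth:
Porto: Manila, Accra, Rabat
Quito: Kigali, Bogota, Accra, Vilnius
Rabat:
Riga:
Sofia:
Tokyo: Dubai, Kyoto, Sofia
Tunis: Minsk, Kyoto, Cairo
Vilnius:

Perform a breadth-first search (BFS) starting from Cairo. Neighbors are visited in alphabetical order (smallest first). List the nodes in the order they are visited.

Cairo Porto Quito Tunis Vilnius Accra Manila Rabat Bogota Kigali Kyoto Minsk Dubai Lagos Delhi Paris Perth Riga Tokyo Sofia

Visit Cairo; enqueue Porto, Quito, Tunis, Vilnius → queue [Porto, Quito, Tunis, Vilnius]
Visit Porto; enqueue Accra, Manila, Rabat → queue [Quito, Tunis, Vilnius, Accra, Manila, Rabat]
Visit Quito; enqueue Bogota, Kigali → queue [Tunis, Vilnius, Accra, Manila, Rabat, Bogota, Kigali]
Visit Tunis; enqueue Kyoto, Minsk → queue [Vilnius, Accra, Manila, Rabat, Bogota, Kigali, Kyoto, Minsk]
Visit Vilnius → queue [Accra, Manila, Rabat, Bogota, Kigali, Kyoto, Minsk]
Visit Accra; enqueue Dubai → queue [Manila, Rabat, Bogota, Kigali, Kyoto, Minsk, Dubai]
Visit Manila → queue [Rabat, Bogota, Kigali, Kyoto, Minsk, Dubai]
Visit Rabat → queue [Bogota, Kigali, Kyoto, Minsk, Dubai]
Visit Bogota → queue [Kigali, Kyoto, Minsk, Dubai]
Visit Kigali; enqueue Lagos → queue [Kyoto, Minsk, Dubai, Lagos]
Visit Kyoto → queue [Minsk, Dubai, Lagos]
Visit Minsk; enqueue Delhi → queue [Dubai, Lagos, Delhi]
Visit Dubai; enqueue Paris → queue [Lagos, Delhi, Paris]
Visit Lagos; enqueue Perth → queue [Delhi, Paris, Perth]
Visit Delhi; enqueue Riga, Tokyo → queue [Paris, Perth, Riga, Tokyo]
Visit Paris → queue [Perth, Riga, Tokyo]
Visit Perth → queue [Riga, Tokyo]
Visit Riga → queue [Tokyo]
Visit Tokyo; enqueue Sofia → queue [Sofia]
Visit Sofia → queue []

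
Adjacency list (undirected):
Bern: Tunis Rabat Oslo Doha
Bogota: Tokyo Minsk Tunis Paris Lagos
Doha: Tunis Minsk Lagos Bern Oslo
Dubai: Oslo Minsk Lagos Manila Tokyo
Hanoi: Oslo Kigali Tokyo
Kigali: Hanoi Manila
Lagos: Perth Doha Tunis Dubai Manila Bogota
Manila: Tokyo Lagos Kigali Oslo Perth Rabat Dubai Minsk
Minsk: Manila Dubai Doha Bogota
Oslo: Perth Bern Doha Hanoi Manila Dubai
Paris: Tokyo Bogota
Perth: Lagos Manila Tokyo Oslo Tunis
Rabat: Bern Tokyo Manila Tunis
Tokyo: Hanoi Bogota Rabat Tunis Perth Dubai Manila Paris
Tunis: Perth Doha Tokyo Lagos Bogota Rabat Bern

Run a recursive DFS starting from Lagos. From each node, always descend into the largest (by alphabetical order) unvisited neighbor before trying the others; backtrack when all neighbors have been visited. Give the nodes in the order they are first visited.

Lagos Tunis Tokyo Rabat Manila Perth Oslo Hanoi Kigali Dubai Minsk Doha Bern Bogota Paris

Visit Lagos
Lagos → Tunis
Tunis → Tokyo
Tokyo → Rabat
Rabat → Manila
Manila → Perth
Perth → Oslo
Oslo → Hanoi
Hanoi → Kigali
Oslo → Dubai
Dubai → Minsk
Minsk → Doha
Doha → Bern
Minsk → Bogota
Bogota → Paris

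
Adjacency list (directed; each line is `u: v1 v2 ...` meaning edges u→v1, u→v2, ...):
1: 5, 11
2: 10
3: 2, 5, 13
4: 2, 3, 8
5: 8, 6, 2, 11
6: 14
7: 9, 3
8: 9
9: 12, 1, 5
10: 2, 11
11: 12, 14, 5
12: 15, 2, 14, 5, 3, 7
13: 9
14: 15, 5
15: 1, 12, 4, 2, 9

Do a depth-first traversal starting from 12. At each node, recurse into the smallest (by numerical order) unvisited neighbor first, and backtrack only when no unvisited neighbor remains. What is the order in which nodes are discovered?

Visit 12
12 → 2
2 → 10
10 → 11
11 → 5
5 → 6
6 → 14
14 → 15
15 → 1
15 → 4
4 → 3
3 → 13
13 → 9
4 → 8
12 → 7

12 → 2 → 10 → 11 → 5 → 6 → 14 → 15 → 1 → 4 → 3 → 13 → 9 → 8 → 7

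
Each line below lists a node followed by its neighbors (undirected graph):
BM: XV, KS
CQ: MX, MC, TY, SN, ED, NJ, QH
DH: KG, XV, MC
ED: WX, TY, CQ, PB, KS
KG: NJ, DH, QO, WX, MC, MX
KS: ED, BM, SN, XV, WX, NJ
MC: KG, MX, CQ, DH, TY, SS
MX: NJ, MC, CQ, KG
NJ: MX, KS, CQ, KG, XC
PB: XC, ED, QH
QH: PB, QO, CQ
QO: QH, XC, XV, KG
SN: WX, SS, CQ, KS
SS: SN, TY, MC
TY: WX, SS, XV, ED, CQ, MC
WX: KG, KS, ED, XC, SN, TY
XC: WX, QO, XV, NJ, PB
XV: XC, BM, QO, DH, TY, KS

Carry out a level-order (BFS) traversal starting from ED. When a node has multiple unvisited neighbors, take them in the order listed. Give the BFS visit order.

ED, WX, TY, CQ, PB, KS, KG, XC, SN, SS, XV, MC, MX, NJ, QH, BM, DH, QO

Visit ED; enqueue WX, TY, CQ, PB, KS → queue [WX, TY, CQ, PB, KS]
Visit WX; enqueue KG, XC, SN → queue [TY, CQ, PB, KS, KG, XC, SN]
Visit TY; enqueue SS, XV, MC → queue [CQ, PB, KS, KG, XC, SN, SS, XV, MC]
Visit CQ; enqueue MX, NJ, QH → queue [PB, KS, KG, XC, SN, SS, XV, MC, MX, NJ, QH]
Visit PB → queue [KS, KG, XC, SN, SS, XV, MC, MX, NJ, QH]
Visit KS; enqueue BM → queue [KG, XC, SN, SS, XV, MC, MX, NJ, QH, BM]
Visit KG; enqueue DH, QO → queue [XC, SN, SS, XV, MC, MX, NJ, QH, BM, DH, QO]
Visit XC → queue [SN, SS, XV, MC, MX, NJ, QH, BM, DH, QO]
Visit SN → queue [SS, XV, MC, MX, NJ, QH, BM, DH, QO]
Visit SS → queue [XV, MC, MX, NJ, QH, BM, DH, QO]
Visit XV → queue [MC, MX, NJ, QH, BM, DH, QO]
Visit MC → queue [MX, NJ, QH, BM, DH, QO]
Visit MX → queue [NJ, QH, BM, DH, QO]
Visit NJ → queue [QH, BM, DH, QO]
Visit QH → queue [BM, DH, QO]
Visit BM → queue [DH, QO]
Visit DH → queue [QO]
Visit QO → queue []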